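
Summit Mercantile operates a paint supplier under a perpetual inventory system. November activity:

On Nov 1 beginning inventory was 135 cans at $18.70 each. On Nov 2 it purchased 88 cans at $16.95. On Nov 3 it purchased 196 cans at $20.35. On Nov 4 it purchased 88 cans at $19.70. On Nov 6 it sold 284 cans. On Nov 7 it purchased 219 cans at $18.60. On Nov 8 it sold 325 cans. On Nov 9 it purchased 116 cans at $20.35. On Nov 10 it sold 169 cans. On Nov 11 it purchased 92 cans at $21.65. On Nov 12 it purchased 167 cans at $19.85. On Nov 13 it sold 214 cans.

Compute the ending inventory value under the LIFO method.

Ending inventory = $2,171.05

Nov 6, 284 sold [LIFO — newest first]: 88 @ $19.70 + 196 @ $20.35 = $5,722.20
Nov 8, 325 sold [LIFO — newest first]: 219 @ $18.60 + 88 @ $16.95 + 18 @ $18.70 = $5,901.60
Nov 10, 169 sold [LIFO — newest first]: 116 @ $20.35 + 53 @ $18.70 = $3,351.70
Nov 13, 214 sold [LIFO — newest first]: 167 @ $19.85 + 47 @ $21.65 = $4,332.50
Total COGS = $5,722.20 + $5,901.60 + $3,351.70 + $4,332.50 = $19,308.00
Ending inventory: 64 @ $18.70 + 45 @ $21.65 = $2,171.05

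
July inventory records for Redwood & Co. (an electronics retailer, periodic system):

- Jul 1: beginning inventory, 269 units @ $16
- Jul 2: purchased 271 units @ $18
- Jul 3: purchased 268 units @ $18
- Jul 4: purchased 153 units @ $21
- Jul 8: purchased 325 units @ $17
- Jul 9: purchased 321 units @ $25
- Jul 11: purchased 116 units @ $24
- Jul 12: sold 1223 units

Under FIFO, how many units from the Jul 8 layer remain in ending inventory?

63

Jul 12, 1223 sold [FIFO — oldest first]: 269 @ $16 + 271 @ $18 + 268 @ $18 + 153 @ $21 + 262 @ $17 = $21,673
Ending inventory: 63 @ $17 + 321 @ $25 + 116 @ $24 = $11,880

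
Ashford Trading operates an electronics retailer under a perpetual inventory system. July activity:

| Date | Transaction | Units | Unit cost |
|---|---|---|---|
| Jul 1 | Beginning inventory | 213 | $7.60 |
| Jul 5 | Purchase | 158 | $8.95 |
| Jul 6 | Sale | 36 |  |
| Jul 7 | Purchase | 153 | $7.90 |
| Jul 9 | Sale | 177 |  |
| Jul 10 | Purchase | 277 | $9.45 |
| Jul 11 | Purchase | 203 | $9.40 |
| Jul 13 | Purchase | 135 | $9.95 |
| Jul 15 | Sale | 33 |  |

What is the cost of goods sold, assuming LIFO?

Jul 6, 36 sold [LIFO — newest first]: 36 @ $8.95 = $322.20
Jul 9, 177 sold [LIFO — newest first]: 153 @ $7.90 + 24 @ $8.95 = $1,423.50
Jul 15, 33 sold [LIFO — newest first]: 33 @ $9.95 = $328.35
Total COGS = $322.20 + $1,423.50 + $328.35 = $2,074.05
Ending inventory: 213 @ $7.60 + 98 @ $8.95 + 277 @ $9.45 + 203 @ $9.40 + 102 @ $9.95 = $8,036.65

COGS = $2,074.05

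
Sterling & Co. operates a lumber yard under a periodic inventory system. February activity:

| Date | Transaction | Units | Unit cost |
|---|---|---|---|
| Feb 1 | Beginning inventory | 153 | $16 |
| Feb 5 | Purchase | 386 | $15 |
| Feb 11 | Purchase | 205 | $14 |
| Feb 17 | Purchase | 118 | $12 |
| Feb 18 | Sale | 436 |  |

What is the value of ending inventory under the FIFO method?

Feb 18, 436 sold [FIFO — oldest first]: 153 @ $16 + 283 @ $15 = $6,693
Ending inventory: 103 @ $15 + 205 @ $14 + 118 @ $12 = $5,831
Check: goods available $12,524 = COGS $6,693 + ending $5,831

Ending inventory = $5,831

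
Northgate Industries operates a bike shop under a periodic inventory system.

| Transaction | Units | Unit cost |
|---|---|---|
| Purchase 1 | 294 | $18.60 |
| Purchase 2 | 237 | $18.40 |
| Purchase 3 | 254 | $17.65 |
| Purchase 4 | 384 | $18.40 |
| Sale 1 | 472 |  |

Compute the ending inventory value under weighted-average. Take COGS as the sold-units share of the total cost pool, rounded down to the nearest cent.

Ending inventory = $12,746.28

Sale 1, sell 472: 472/1169 × $21,377.90 → $8,631.62
Ending inventory (cost pool remaining) = $12,746.28
Check: goods available $21,377.90 = COGS $8,631.62 + ending $12,746.28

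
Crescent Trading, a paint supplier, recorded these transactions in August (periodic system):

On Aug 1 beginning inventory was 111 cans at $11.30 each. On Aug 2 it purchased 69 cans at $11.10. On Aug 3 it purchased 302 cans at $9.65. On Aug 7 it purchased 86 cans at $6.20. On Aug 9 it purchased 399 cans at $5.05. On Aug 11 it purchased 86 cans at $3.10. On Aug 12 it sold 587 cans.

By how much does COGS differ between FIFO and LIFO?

FIFO COGS: 111 @ $11.30 + 69 @ $11.10 + 302 @ $9.65 + 86 @ $6.20 + 19 @ $5.05 = $5,563.65
LIFO COGS: 86 @ $3.10 + 399 @ $5.05 + 86 @ $6.20 + 16 @ $9.65 = $2,969.15
Difference = |$5,563.65 − $2,969.15| = $2,594.50

$2,594.50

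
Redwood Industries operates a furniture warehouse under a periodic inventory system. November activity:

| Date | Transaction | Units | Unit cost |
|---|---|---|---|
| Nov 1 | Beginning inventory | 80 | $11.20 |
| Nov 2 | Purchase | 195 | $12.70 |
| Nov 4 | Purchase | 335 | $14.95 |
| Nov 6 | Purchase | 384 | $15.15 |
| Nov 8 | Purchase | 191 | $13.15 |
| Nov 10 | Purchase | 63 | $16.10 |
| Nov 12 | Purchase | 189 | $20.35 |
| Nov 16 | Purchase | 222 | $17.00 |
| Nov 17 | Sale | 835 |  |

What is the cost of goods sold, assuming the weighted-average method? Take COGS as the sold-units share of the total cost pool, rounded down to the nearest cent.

Nov 17, sell 835: 835/1659 × $25,344.45 → $12,756.24
Ending inventory (cost pool remaining) = $12,588.21
Check: goods available $25,344.45 = COGS $12,756.24 + ending $12,588.21

COGS = $12,756.24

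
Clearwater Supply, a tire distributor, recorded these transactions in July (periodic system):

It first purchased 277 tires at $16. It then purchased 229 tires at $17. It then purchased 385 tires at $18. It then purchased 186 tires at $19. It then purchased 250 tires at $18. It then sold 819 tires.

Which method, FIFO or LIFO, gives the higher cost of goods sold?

LIFO

FIFO COGS: 277 @ $16 + 229 @ $17 + 313 @ $18 = $13,959
LIFO COGS: 250 @ $18 + 186 @ $19 + 383 @ $18 = $14,928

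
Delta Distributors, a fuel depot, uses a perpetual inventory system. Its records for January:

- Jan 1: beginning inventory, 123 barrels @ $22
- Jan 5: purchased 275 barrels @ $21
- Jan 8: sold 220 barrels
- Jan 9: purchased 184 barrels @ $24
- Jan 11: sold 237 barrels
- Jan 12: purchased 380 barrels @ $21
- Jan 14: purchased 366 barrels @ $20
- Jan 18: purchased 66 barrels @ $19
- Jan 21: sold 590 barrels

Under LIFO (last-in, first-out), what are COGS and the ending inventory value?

COGS = $22,041; ending inventory = $7,410

Jan 8, 220 sold [LIFO — newest first]: 220 @ $21 = $4,620
Jan 11, 237 sold [LIFO — newest first]: 184 @ $24 + 53 @ $21 = $5,529
Jan 21, 590 sold [LIFO — newest first]: 66 @ $19 + 366 @ $20 + 158 @ $21 = $11,892
Total COGS = $4,620 + $5,529 + $11,892 = $22,041
Ending inventory: 123 @ $22 + 2 @ $21 + 222 @ $21 = $7,410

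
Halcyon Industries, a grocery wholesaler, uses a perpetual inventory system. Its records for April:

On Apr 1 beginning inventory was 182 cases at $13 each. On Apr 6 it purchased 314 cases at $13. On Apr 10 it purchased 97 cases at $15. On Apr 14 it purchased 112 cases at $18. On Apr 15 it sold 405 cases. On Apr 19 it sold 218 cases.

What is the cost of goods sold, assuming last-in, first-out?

COGS = $8,853

Apr 15, 405 sold [LIFO — newest first]: 112 @ $18 + 97 @ $15 + 196 @ $13 = $6,019
Apr 19, 218 sold [LIFO — newest first]: 118 @ $13 + 100 @ $13 = $2,834
Total COGS = $6,019 + $2,834 = $8,853
Ending inventory: 82 @ $13 = $1,066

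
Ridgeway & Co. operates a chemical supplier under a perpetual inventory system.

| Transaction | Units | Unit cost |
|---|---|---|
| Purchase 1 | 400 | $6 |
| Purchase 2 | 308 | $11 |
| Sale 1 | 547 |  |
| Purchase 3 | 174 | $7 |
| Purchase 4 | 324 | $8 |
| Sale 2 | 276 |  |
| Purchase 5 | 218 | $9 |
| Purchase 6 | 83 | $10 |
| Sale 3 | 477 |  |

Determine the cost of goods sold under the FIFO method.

COGS = $10,444

Sale 1 (547) [FIFO — oldest first]: 400 @ $6 + 147 @ $11 = $4,017
Sale 2 (276) [FIFO — oldest first]: 161 @ $11 + 115 @ $7 = $2,576
Sale 3 (477) [FIFO — oldest first]: 59 @ $7 + 324 @ $8 + 94 @ $9 = $3,851
Total COGS = $4,017 + $2,576 + $3,851 = $10,444
Ending inventory: 124 @ $9 + 83 @ $10 = $1,946
Check: goods available $12,390 = COGS $10,444 + ending $1,946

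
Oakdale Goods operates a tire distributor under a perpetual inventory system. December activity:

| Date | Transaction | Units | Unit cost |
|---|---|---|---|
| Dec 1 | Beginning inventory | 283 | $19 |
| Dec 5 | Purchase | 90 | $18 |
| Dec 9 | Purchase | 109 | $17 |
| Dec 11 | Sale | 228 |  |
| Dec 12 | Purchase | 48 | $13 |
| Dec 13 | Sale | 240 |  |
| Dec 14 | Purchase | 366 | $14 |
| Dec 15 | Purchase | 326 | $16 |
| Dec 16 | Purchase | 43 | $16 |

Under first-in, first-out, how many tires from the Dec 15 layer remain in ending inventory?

326

Dec 11, 228 sold [FIFO — oldest first]: 228 @ $19 = $4,332
Dec 13, 240 sold [FIFO — oldest first]: 55 @ $19 + 90 @ $18 + 95 @ $17 = $4,280
Total COGS = $4,332 + $4,280 = $8,612
Ending inventory: 14 @ $17 + 48 @ $13 + 366 @ $14 + 326 @ $16 + 43 @ $16 = $11,890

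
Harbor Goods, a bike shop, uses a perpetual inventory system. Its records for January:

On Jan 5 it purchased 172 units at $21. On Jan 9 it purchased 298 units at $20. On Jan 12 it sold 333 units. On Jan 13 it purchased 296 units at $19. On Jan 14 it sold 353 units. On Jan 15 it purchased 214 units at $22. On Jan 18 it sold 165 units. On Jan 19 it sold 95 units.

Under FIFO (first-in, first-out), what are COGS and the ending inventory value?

Jan 12, 333 sold [FIFO — oldest first]: 172 @ $21 + 161 @ $20 = $6,832
Jan 14, 353 sold [FIFO — oldest first]: 137 @ $20 + 216 @ $19 = $6,844
Jan 18, 165 sold [FIFO — oldest first]: 80 @ $19 + 85 @ $22 = $3,390
Jan 19, 95 sold [FIFO — oldest first]: 95 @ $22 = $2,090
Total COGS = $6,832 + $6,844 + $3,390 + $2,090 = $19,156
Ending inventory: 34 @ $22 = $748

COGS = $19,156; ending inventory = $748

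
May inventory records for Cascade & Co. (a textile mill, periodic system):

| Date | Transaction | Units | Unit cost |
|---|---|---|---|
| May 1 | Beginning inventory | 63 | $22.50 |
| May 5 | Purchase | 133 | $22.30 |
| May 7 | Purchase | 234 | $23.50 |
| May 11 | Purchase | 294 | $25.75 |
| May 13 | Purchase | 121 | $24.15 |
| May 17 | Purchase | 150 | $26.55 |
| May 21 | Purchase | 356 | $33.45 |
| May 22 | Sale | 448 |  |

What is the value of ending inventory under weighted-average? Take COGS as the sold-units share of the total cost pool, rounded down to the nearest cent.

May 22, sell 448: 448/1351 × $36,265.75 → $12,025.94
Ending inventory (cost pool remaining) = $24,239.81

Ending inventory = $24,239.81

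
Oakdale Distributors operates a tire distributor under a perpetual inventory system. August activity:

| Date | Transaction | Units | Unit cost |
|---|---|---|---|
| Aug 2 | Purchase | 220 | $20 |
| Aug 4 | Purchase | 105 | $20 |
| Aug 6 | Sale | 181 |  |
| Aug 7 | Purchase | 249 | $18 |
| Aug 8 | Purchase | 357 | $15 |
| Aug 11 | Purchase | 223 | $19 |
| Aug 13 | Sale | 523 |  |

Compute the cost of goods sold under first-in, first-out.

Aug 6, 181 sold [FIFO — oldest first]: 181 @ $20 = $3,620
Aug 13, 523 sold [FIFO — oldest first]: 39 @ $20 + 105 @ $20 + 249 @ $18 + 130 @ $15 = $9,312
Total COGS = $3,620 + $9,312 = $12,932
Ending inventory: 227 @ $15 + 223 @ $19 = $7,642

COGS = $12,932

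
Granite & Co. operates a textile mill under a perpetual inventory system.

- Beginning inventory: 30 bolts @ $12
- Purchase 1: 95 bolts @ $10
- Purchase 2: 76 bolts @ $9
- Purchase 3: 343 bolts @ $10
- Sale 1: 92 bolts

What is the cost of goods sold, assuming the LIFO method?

COGS = $920

Sale 1 (92) [LIFO — newest first]: 92 @ $10 = $920
Ending inventory: 30 @ $12 + 95 @ $10 + 76 @ $9 + 251 @ $10 = $4,504
Check: goods available $5,424 = COGS $920 + ending $4,504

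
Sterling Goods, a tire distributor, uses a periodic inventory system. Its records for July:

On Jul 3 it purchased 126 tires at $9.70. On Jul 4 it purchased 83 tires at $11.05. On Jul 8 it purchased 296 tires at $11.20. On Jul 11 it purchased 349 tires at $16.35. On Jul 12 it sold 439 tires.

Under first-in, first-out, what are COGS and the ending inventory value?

COGS = $4,715.35; ending inventory = $6,445.35

Jul 12, 439 sold [FIFO — oldest first]: 126 @ $9.70 + 83 @ $11.05 + 230 @ $11.20 = $4,715.35
Ending inventory: 66 @ $11.20 + 349 @ $16.35 = $6,445.35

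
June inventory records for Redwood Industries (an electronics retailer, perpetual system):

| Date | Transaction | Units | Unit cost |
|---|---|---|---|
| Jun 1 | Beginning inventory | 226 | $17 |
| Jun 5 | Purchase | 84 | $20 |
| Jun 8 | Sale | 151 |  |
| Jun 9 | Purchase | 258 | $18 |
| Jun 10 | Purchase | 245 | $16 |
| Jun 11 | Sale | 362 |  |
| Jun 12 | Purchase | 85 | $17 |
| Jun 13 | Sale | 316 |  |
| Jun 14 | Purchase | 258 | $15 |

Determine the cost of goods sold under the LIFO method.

COGS = $14,358

Jun 8, 151 sold [LIFO — newest first]: 84 @ $20 + 67 @ $17 = $2,819
Jun 11, 362 sold [LIFO — newest first]: 245 @ $16 + 117 @ $18 = $6,026
Jun 13, 316 sold [LIFO — newest first]: 85 @ $17 + 141 @ $18 + 90 @ $17 = $5,513
Total COGS = $2,819 + $6,026 + $5,513 = $14,358
Ending inventory: 69 @ $17 + 258 @ $15 = $5,043
Check: goods available $19,401 = COGS $14,358 + ending $5,043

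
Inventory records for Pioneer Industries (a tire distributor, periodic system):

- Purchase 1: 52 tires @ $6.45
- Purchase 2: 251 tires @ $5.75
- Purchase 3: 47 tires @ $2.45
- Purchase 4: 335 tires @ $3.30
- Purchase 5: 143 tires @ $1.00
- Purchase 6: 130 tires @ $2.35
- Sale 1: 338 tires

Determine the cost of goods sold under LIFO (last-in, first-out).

COGS = $663.00

Sale 1 (338) [LIFO — newest first]: 130 @ $2.35 + 143 @ $1.00 + 65 @ $3.30 = $663.00
Ending inventory: 52 @ $6.45 + 251 @ $5.75 + 47 @ $2.45 + 270 @ $3.30 = $2,784.80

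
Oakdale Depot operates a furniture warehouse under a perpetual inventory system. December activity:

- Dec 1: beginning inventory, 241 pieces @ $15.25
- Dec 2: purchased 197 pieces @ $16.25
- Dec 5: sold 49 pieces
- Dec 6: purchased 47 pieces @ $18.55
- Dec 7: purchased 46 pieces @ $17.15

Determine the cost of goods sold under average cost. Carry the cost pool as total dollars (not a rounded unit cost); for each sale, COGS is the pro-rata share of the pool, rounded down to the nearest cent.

COGS = $769.28

After Dec 1: 241 on hand, pool $3,675.25 (≈ $15.2500 each)
After Dec 2: 438 on hand, pool $6,876.50 (≈ $15.6998 each)
Dec 5, sell 49: 49/438 × $6,876.50 → $769.28
After Dec 6: 436 on hand, pool $6,979.07 (≈ $16.0070 each)
After Dec 7: 482 on hand, pool $7,767.97 (≈ $16.1161 each)
Ending inventory (cost pool remaining) = $7,767.97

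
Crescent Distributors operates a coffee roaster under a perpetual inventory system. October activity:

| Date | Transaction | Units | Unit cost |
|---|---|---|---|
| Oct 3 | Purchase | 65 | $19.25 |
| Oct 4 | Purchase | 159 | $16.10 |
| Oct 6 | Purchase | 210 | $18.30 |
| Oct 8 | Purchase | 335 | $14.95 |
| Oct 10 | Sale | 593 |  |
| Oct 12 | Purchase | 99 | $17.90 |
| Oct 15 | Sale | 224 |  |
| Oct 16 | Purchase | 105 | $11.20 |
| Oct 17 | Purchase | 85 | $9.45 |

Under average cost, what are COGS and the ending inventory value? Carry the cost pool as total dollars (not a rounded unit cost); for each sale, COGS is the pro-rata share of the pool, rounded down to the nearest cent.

After Oct 3: 65 on hand, pool $1,251.25 (≈ $19.2500 each)
After Oct 4: 224 on hand, pool $3,811.15 (≈ $17.0141 each)
After Oct 6: 434 on hand, pool $7,654.15 (≈ $17.6363 each)
After Oct 8: 769 on hand, pool $12,662.40 (≈ $16.4661 each)
Oct 10, sell 593: 593/769 × $12,662.40 → $9,764.37
After Oct 12: 275 on hand, pool $4,670.13 (≈ $16.9823 each)
Oct 15, sell 224: 224/275 × $4,670.13 → $3,804.03
After Oct 16: 156 on hand, pool $2,042.10 (≈ $13.0904 each)
After Oct 17: 241 on hand, pool $2,845.35 (≈ $11.8064 each)
Total COGS = $9,764.37 + $3,804.03 = $13,568.40
Ending inventory (cost pool remaining) = $2,845.35

COGS = $13,568.40; ending inventory = $2,845.35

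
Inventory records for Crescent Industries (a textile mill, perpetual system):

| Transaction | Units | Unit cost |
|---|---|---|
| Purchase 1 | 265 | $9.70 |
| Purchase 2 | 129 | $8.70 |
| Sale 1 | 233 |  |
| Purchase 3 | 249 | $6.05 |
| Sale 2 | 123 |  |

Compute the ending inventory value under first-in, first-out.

Sale 1 (233) [FIFO — oldest first]: 233 @ $9.70 = $2,260.10
Sale 2 (123) [FIFO — oldest first]: 32 @ $9.70 + 91 @ $8.70 = $1,102.10
Total COGS = $2,260.10 + $1,102.10 = $3,362.20
Ending inventory: 38 @ $8.70 + 249 @ $6.05 = $1,837.05

Ending inventory = $1,837.05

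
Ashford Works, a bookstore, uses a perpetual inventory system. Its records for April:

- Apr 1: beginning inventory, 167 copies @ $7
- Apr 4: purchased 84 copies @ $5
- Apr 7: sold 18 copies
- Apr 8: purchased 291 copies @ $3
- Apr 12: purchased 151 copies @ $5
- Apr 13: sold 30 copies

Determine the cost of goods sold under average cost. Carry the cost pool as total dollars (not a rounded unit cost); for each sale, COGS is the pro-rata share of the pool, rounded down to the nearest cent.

COGS = $251.86

After Apr 1: 167 on hand, pool $1,169.00 (≈ $7.0000 each)
After Apr 4: 251 on hand, pool $1,589.00 (≈ $6.3307 each)
Apr 7, sell 18: 18/251 × $1,589.00 → $113.95
After Apr 8: 524 on hand, pool $2,348.05 (≈ $4.4810 each)
After Apr 12: 675 on hand, pool $3,103.05 (≈ $4.5971 each)
Apr 13, sell 30: 30/675 × $3,103.05 → $137.91
Total COGS = $113.95 + $137.91 = $251.86
Ending inventory (cost pool remaining) = $2,965.14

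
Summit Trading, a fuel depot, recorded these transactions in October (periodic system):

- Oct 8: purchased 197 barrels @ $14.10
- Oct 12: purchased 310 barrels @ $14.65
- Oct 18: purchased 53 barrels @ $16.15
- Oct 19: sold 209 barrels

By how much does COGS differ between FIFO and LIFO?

FIFO COGS: 197 @ $14.10 + 12 @ $14.65 = $2,953.50
LIFO COGS: 53 @ $16.15 + 156 @ $14.65 = $3,141.35
Difference = |$2,953.50 − $3,141.35| = $187.85

$187.85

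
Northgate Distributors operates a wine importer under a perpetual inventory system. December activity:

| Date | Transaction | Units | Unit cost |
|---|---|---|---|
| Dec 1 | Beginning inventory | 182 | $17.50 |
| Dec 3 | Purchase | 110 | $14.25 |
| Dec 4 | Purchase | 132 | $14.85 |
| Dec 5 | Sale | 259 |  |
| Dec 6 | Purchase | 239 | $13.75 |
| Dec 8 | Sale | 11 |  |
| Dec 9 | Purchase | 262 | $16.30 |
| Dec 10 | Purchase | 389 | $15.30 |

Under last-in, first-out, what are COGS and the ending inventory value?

COGS = $3,976.45; ending inventory = $16,244.80

Dec 5, 259 sold [LIFO — newest first]: 132 @ $14.85 + 110 @ $14.25 + 17 @ $17.50 = $3,825.20
Dec 8, 11 sold [LIFO — newest first]: 11 @ $13.75 = $151.25
Total COGS = $3,825.20 + $151.25 = $3,976.45
Ending inventory: 165 @ $17.50 + 228 @ $13.75 + 262 @ $16.30 + 389 @ $15.30 = $16,244.80
Check: goods available $20,221.25 = COGS $3,976.45 + ending $16,244.80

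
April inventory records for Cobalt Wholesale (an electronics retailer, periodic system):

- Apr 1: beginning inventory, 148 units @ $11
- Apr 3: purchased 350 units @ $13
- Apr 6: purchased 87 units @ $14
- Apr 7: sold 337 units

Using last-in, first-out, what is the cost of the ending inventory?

Ending inventory = $2,928

Apr 7, 337 sold [LIFO — newest first]: 87 @ $14 + 250 @ $13 = $4,468
Ending inventory: 148 @ $11 + 100 @ $13 = $2,928
Check: goods available $7,396 = COGS $4,468 + ending $2,928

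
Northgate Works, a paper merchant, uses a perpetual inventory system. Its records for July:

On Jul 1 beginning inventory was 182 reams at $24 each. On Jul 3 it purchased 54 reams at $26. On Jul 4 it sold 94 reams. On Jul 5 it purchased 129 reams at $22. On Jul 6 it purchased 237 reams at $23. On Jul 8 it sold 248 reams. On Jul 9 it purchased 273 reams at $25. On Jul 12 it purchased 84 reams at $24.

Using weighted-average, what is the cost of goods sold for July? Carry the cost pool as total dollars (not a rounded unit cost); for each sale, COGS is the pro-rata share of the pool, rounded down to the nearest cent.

COGS = $8,041.08

After Jul 1: 182 on hand, pool $4,368.00 (≈ $24.0000 each)
After Jul 3: 236 on hand, pool $5,772.00 (≈ $24.4576 each)
Jul 4, sell 94: 94/236 × $5,772.00 → $2,299.01
After Jul 5: 271 on hand, pool $6,310.99 (≈ $23.2878 each)
After Jul 6: 508 on hand, pool $11,761.99 (≈ $23.1535 each)
Jul 8, sell 248: 248/508 × $11,761.99 → $5,742.07
After Jul 9: 533 on hand, pool $12,844.92 (≈ $24.0993 each)
After Jul 12: 617 on hand, pool $14,860.92 (≈ $24.0858 each)
Total COGS = $2,299.01 + $5,742.07 = $8,041.08
Ending inventory (cost pool remaining) = $14,860.92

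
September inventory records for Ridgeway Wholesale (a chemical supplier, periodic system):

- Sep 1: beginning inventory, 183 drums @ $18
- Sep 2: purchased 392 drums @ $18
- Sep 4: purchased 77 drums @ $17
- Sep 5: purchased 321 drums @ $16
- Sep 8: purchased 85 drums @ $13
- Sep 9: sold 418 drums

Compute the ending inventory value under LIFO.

Sep 9, 418 sold [LIFO — newest first]: 85 @ $13 + 321 @ $16 + 12 @ $17 = $6,445
Ending inventory: 183 @ $18 + 392 @ $18 + 65 @ $17 = $11,455

Ending inventory = $11,455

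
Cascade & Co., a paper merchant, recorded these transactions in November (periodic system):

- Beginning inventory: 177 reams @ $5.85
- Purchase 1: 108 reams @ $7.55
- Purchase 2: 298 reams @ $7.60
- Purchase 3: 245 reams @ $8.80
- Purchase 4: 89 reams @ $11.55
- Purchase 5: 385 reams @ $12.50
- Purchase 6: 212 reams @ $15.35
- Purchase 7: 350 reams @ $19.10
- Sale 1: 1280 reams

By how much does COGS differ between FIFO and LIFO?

$6,089.75

FIFO COGS: 177 @ $5.85 + 108 @ $7.55 + 298 @ $7.60 + 245 @ $8.80 + 89 @ $11.55 + 363 @ $12.50 = $11,837.10
LIFO COGS: 350 @ $19.10 + 212 @ $15.35 + 385 @ $12.50 + 89 @ $11.55 + 244 @ $8.80 = $17,926.85
Difference = |$11,837.10 − $17,926.85| = $6,089.75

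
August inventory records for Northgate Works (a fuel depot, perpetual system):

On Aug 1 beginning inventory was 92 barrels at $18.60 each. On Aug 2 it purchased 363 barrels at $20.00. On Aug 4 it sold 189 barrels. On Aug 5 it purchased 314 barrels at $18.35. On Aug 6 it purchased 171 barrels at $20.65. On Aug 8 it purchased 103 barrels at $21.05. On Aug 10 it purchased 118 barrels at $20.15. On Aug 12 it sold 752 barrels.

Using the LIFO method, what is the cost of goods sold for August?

Aug 4, 189 sold [LIFO — newest first]: 189 @ $20.00 = $3,780.00
Aug 12, 752 sold [LIFO — newest first]: 118 @ $20.15 + 103 @ $21.05 + 171 @ $20.65 + 314 @ $18.35 + 46 @ $20.00 = $14,758.90
Total COGS = $3,780.00 + $14,758.90 = $18,538.90
Ending inventory: 92 @ $18.60 + 128 @ $20.00 = $4,271.20
Check: goods available $22,810.10 = COGS $18,538.90 + ending $4,271.20

COGS = $18,538.90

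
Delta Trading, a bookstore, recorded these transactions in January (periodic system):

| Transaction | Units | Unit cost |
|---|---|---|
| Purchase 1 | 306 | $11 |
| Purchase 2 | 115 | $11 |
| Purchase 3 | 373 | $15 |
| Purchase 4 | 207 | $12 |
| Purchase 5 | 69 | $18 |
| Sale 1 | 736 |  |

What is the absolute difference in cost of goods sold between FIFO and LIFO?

$922

FIFO COGS: 306 @ $11 + 115 @ $11 + 315 @ $15 = $9,356
LIFO COGS: 69 @ $18 + 207 @ $12 + 373 @ $15 + 87 @ $11 = $10,278
Difference = |$9,356 − $10,278| = $922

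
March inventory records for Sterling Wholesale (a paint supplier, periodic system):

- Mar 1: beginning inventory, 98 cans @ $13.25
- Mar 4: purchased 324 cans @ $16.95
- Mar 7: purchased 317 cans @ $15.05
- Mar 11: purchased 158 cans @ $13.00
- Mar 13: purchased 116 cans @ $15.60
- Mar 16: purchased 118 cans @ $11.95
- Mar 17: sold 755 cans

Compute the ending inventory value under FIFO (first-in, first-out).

Ending inventory = $5,065.70

Mar 17, 755 sold [FIFO — oldest first]: 98 @ $13.25 + 324 @ $16.95 + 317 @ $15.05 + 16 @ $13.00 = $11,769.15
Ending inventory: 142 @ $13.00 + 116 @ $15.60 + 118 @ $11.95 = $5,065.70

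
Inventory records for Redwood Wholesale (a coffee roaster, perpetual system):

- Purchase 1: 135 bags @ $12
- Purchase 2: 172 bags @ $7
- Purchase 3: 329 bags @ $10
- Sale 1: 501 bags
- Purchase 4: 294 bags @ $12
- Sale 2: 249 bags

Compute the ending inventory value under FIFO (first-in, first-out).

Ending inventory = $2,160

Sale 1 (501) [FIFO — oldest first]: 135 @ $12 + 172 @ $7 + 194 @ $10 = $4,764
Sale 2 (249) [FIFO — oldest first]: 135 @ $10 + 114 @ $12 = $2,718
Total COGS = $4,764 + $2,718 = $7,482
Ending inventory: 180 @ $12 = $2,160
Check: goods available $9,642 = COGS $7,482 + ending $2,160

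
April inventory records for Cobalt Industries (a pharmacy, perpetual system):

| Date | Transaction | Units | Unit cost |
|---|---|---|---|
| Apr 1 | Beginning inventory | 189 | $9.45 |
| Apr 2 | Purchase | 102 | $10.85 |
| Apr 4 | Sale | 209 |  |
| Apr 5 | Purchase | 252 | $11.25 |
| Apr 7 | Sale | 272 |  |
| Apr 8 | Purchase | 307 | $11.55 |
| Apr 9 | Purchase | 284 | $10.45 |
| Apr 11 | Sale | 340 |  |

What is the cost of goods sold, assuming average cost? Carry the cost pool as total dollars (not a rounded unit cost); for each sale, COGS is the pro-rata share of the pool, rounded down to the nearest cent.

COGS = $8,794.45

After Apr 1: 189 on hand, pool $1,786.05 (≈ $9.4500 each)
After Apr 2: 291 on hand, pool $2,892.75 (≈ $9.9407 each)
Apr 4, sell 209: 209/291 × $2,892.75 → $2,077.61
After Apr 5: 334 on hand, pool $3,650.14 (≈ $10.9286 each)
Apr 7, sell 272: 272/334 × $3,650.14 → $2,972.56
After Apr 8: 369 on hand, pool $4,223.43 (≈ $11.4456 each)
After Apr 9: 653 on hand, pool $7,191.23 (≈ $11.0126 each)
Apr 11, sell 340: 340/653 × $7,191.23 → $3,744.28
Total COGS = $2,077.61 + $2,972.56 + $3,744.28 = $8,794.45
Ending inventory (cost pool remaining) = $3,446.95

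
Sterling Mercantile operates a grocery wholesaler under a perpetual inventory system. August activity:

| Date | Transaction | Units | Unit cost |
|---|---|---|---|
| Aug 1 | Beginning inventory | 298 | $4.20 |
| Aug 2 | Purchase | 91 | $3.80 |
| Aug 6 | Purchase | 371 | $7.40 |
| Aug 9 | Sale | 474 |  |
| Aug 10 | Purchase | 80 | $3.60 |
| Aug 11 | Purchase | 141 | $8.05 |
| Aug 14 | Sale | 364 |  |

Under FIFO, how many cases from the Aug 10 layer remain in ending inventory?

2

Aug 9, 474 sold [FIFO — oldest first]: 298 @ $4.20 + 91 @ $3.80 + 85 @ $7.40 = $2,226.40
Aug 14, 364 sold [FIFO — oldest first]: 286 @ $7.40 + 78 @ $3.60 = $2,397.20
Total COGS = $2,226.40 + $2,397.20 = $4,623.60
Ending inventory: 2 @ $3.60 + 141 @ $8.05 = $1,142.25
Check: goods available $5,765.85 = COGS $4,623.60 + ending $1,142.25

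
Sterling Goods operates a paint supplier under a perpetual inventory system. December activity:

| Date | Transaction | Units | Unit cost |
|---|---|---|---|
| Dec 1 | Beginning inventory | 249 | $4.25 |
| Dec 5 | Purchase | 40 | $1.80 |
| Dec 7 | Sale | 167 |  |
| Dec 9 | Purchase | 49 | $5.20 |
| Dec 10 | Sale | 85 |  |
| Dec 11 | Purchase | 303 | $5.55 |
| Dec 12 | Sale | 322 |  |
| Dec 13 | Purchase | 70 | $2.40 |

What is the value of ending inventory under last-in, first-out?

Dec 7, 167 sold [LIFO — newest first]: 40 @ $1.80 + 127 @ $4.25 = $611.75
Dec 10, 85 sold [LIFO — newest first]: 49 @ $5.20 + 36 @ $4.25 = $407.80
Dec 12, 322 sold [LIFO — newest first]: 303 @ $5.55 + 19 @ $4.25 = $1,762.40
Total COGS = $611.75 + $407.80 + $1,762.40 = $2,781.95
Ending inventory: 67 @ $4.25 + 70 @ $2.40 = $452.75

Ending inventory = $452.75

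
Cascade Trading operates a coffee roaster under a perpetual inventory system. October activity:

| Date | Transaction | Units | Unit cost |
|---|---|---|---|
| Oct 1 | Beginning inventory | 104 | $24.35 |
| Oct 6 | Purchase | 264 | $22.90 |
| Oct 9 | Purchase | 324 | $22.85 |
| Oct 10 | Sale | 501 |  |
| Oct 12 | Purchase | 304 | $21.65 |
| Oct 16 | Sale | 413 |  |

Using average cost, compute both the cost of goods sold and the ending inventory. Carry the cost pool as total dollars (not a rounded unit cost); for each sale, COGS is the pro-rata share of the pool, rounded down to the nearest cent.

COGS = $20,741.99; ending inventory = $1,821.01

After Oct 1: 104 on hand, pool $2,532.40 (≈ $24.3500 each)
After Oct 6: 368 on hand, pool $8,578.00 (≈ $23.3098 each)
After Oct 9: 692 on hand, pool $15,981.40 (≈ $23.0945 each)
Oct 10, sell 501: 501/692 × $15,981.40 → $11,570.34
After Oct 12: 495 on hand, pool $10,992.66 (≈ $22.2074 each)
Oct 16, sell 413: 413/495 × $10,992.66 → $9,171.65
Total COGS = $11,570.34 + $9,171.65 = $20,741.99
Ending inventory (cost pool remaining) = $1,821.01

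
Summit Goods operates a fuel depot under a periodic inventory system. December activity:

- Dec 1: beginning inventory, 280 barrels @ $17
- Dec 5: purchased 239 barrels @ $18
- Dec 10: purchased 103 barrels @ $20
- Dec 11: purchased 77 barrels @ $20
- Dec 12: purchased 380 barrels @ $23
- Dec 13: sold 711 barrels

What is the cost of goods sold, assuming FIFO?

Dec 13, 711 sold [FIFO — oldest first]: 280 @ $17 + 239 @ $18 + 103 @ $20 + 77 @ $20 + 12 @ $23 = $12,938
Ending inventory: 368 @ $23 = $8,464
Check: goods available $21,402 = COGS $12,938 + ending $8,464

COGS = $12,938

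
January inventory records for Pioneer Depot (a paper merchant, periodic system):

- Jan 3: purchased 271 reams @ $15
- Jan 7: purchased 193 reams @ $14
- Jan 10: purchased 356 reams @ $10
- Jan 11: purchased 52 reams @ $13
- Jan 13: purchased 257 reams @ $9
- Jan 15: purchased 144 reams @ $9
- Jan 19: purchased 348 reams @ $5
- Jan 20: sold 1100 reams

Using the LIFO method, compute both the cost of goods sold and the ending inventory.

COGS = $9,015; ending inventory = $7,337

Jan 20, 1100 sold [LIFO — newest first]: 348 @ $5 + 144 @ $9 + 257 @ $9 + 52 @ $13 + 299 @ $10 = $9,015
Ending inventory: 271 @ $15 + 193 @ $14 + 57 @ $10 = $7,337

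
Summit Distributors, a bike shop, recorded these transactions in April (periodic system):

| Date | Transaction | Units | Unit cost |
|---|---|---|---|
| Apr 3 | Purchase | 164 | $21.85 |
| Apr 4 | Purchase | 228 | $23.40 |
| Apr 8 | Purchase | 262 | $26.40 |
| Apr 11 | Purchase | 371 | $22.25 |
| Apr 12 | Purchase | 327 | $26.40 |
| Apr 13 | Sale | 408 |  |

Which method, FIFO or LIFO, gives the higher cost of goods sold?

LIFO

FIFO COGS: 164 @ $21.85 + 228 @ $23.40 + 16 @ $26.40 = $9,341.00
LIFO COGS: 327 @ $26.40 + 81 @ $22.25 = $10,435.05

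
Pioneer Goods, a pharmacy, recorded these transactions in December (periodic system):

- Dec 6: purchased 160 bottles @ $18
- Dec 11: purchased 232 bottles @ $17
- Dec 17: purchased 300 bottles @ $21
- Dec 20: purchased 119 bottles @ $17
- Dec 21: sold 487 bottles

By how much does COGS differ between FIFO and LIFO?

FIFO COGS: 160 @ $18 + 232 @ $17 + 95 @ $21 = $8,819
LIFO COGS: 119 @ $17 + 300 @ $21 + 68 @ $17 = $9,479
Difference = |$8,819 − $9,479| = $660

$660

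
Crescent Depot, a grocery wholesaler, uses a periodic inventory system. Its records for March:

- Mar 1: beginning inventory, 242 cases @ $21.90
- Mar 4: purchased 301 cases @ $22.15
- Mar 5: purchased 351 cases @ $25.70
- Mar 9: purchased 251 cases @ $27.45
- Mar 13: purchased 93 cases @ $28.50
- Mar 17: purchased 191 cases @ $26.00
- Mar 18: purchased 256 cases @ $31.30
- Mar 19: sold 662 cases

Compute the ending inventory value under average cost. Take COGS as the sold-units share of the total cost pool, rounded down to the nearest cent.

Mar 19, sell 662: 662/1685 × $43,506.90 → $17,092.91
Ending inventory (cost pool remaining) = $26,413.99

Ending inventory = $26,413.99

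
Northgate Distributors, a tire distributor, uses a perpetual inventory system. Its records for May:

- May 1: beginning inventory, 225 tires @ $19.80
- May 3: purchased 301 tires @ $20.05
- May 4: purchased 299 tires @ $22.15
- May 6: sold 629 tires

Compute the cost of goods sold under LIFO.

COGS = $13,232.10

May 6, 629 sold [LIFO — newest first]: 299 @ $22.15 + 301 @ $20.05 + 29 @ $19.80 = $13,232.10
Ending inventory: 196 @ $19.80 = $3,880.80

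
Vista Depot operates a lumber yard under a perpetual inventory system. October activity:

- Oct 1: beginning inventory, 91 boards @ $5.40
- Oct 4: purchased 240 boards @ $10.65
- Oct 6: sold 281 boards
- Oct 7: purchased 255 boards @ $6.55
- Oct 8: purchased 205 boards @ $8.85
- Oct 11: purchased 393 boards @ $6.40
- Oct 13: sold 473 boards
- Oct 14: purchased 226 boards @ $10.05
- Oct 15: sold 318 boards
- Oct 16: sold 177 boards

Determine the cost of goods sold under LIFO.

COGS = $10,321.35

Oct 6, 281 sold [LIFO — newest first]: 240 @ $10.65 + 41 @ $5.40 = $2,777.40
Oct 13, 473 sold [LIFO — newest first]: 393 @ $6.40 + 80 @ $8.85 = $3,223.20
Oct 15, 318 sold [LIFO — newest first]: 226 @ $10.05 + 92 @ $8.85 = $3,085.50
Oct 16, 177 sold [LIFO — newest first]: 33 @ $8.85 + 144 @ $6.55 = $1,235.25
Total COGS = $2,777.40 + $3,223.20 + $3,085.50 + $1,235.25 = $10,321.35
Ending inventory: 50 @ $5.40 + 111 @ $6.55 = $997.05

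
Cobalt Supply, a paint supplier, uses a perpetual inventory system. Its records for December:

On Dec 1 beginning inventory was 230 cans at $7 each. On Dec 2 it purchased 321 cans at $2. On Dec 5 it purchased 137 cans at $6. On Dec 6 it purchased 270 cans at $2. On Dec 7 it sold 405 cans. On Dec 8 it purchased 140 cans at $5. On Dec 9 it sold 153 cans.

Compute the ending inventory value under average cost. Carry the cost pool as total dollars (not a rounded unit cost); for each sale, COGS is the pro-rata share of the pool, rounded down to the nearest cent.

Ending inventory = $2,171.05

After Dec 1: 230 on hand, pool $1,610.00 (≈ $7.0000 each)
After Dec 2: 551 on hand, pool $2,252.00 (≈ $4.0871 each)
After Dec 5: 688 on hand, pool $3,074.00 (≈ $4.4680 each)
After Dec 6: 958 on hand, pool $3,614.00 (≈ $3.7724 each)
Dec 7, sell 405: 405/958 × $3,614.00 → $1,527.83
After Dec 8: 693 on hand, pool $2,786.17 (≈ $4.0204 each)
Dec 9, sell 153: 153/693 × $2,786.17 → $615.12
Total COGS = $1,527.83 + $615.12 = $2,142.95
Ending inventory (cost pool remaining) = $2,171.05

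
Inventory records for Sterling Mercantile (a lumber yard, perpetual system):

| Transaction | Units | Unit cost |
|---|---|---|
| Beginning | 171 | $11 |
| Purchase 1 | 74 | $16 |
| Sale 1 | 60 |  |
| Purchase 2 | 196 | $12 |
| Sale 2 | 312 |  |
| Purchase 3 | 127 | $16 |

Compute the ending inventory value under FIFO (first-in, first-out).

Sale 1 (60) [FIFO — oldest first]: 60 @ $11 = $660
Sale 2 (312) [FIFO — oldest first]: 111 @ $11 + 74 @ $16 + 127 @ $12 = $3,929
Total COGS = $660 + $3,929 = $4,589
Ending inventory: 69 @ $12 + 127 @ $16 = $2,860

Ending inventory = $2,860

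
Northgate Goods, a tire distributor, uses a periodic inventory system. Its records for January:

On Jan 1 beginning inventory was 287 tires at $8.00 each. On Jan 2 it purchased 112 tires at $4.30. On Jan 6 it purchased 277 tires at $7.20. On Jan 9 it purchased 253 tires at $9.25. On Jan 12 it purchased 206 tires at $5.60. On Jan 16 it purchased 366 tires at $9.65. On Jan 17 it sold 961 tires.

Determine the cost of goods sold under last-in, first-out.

COGS = $8,004.95

Jan 17, 961 sold [LIFO — newest first]: 366 @ $9.65 + 206 @ $5.60 + 253 @ $9.25 + 136 @ $7.20 = $8,004.95
Ending inventory: 287 @ $8.00 + 112 @ $4.30 + 141 @ $7.20 = $3,792.80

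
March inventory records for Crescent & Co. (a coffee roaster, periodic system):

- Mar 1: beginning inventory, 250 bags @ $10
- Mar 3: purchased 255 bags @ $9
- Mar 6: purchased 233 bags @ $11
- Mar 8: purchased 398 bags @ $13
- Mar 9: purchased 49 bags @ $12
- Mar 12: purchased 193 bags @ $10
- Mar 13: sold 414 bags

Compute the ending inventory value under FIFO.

Ending inventory = $11,074

Mar 13, 414 sold [FIFO — oldest first]: 250 @ $10 + 164 @ $9 = $3,976
Ending inventory: 91 @ $9 + 233 @ $11 + 398 @ $13 + 49 @ $12 + 193 @ $10 = $11,074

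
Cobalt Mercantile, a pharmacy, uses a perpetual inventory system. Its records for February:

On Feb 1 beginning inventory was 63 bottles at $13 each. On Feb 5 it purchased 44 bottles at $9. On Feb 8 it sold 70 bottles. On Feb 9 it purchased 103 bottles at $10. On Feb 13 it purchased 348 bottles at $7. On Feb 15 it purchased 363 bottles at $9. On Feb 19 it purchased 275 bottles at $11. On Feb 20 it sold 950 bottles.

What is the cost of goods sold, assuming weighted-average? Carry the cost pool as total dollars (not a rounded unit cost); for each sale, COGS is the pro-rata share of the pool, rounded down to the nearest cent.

COGS = $9,382.09

After Feb 1: 63 on hand, pool $819.00 (≈ $13.0000 each)
After Feb 5: 107 on hand, pool $1,215.00 (≈ $11.3551 each)
Feb 8, sell 70: 70/107 × $1,215.00 → $794.85
After Feb 9: 140 on hand, pool $1,450.15 (≈ $10.3582 each)
After Feb 13: 488 on hand, pool $3,886.15 (≈ $7.9634 each)
After Feb 15: 851 on hand, pool $7,153.15 (≈ $8.4056 each)
After Feb 19: 1126 on hand, pool $10,178.15 (≈ $9.0392 each)
Feb 20, sell 950: 950/1126 × $10,178.15 → $8,587.24
Total COGS = $794.85 + $8,587.24 = $9,382.09
Ending inventory (cost pool remaining) = $1,590.91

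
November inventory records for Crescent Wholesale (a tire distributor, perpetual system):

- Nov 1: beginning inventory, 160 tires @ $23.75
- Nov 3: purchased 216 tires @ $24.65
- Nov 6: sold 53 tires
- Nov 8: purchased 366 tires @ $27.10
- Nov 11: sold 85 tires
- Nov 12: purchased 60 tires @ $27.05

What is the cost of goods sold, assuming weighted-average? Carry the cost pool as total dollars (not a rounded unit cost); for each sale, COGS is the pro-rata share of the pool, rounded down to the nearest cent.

After Nov 1: 160 on hand, pool $3,800.00 (≈ $23.7500 each)
After Nov 3: 376 on hand, pool $9,124.40 (≈ $24.2670 each)
Nov 6, sell 53: 53/376 × $9,124.40 → $1,286.15
After Nov 8: 689 on hand, pool $17,756.85 (≈ $25.7719 each)
Nov 11, sell 85: 85/689 × $17,756.85 → $2,190.61
After Nov 12: 664 on hand, pool $17,189.24 (≈ $25.8874 each)
Total COGS = $1,286.15 + $2,190.61 = $3,476.76
Ending inventory (cost pool remaining) = $17,189.24
Check: goods available $20,666.00 = COGS $3,476.76 + ending $17,189.24

COGS = $3,476.76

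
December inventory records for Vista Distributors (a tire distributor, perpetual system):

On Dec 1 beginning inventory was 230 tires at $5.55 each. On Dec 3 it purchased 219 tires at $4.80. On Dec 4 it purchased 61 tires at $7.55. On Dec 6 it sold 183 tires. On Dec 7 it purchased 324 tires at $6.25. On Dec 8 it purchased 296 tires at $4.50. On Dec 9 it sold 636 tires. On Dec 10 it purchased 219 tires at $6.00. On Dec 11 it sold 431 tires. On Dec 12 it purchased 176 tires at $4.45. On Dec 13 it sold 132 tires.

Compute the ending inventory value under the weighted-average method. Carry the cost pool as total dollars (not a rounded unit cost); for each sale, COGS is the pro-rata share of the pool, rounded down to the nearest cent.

After Dec 1: 230 on hand, pool $1,276.50 (≈ $5.5500 each)
After Dec 3: 449 on hand, pool $2,327.70 (≈ $5.1842 each)
After Dec 4: 510 on hand, pool $2,788.25 (≈ $5.4672 each)
Dec 6, sell 183: 183/510 × $2,788.25 → $1,000.48
After Dec 7: 651 on hand, pool $3,812.77 (≈ $5.8568 each)
After Dec 8: 947 on hand, pool $5,144.77 (≈ $5.4327 each)
Dec 9, sell 636: 636/947 × $5,144.77 → $3,455.19
After Dec 10: 530 on hand, pool $3,003.58 (≈ $5.6671 each)
Dec 11, sell 431: 431/530 × $3,003.58 → $2,442.53
After Dec 12: 275 on hand, pool $1,344.25 (≈ $4.8882 each)
Dec 13, sell 132: 132/275 × $1,344.25 → $645.24
Total COGS = $1,000.48 + $3,455.19 + $2,442.53 + $645.24 = $7,543.44
Ending inventory (cost pool remaining) = $699.01

Ending inventory = $699.01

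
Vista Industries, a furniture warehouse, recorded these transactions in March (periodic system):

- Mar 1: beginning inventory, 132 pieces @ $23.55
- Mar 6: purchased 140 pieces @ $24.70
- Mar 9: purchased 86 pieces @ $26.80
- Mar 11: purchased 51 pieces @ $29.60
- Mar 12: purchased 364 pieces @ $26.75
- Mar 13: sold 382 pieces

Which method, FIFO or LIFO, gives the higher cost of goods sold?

LIFO

FIFO COGS: 132 @ $23.55 + 140 @ $24.70 + 86 @ $26.80 + 24 @ $29.60 = $9,581.80
LIFO COGS: 364 @ $26.75 + 18 @ $29.60 = $10,269.80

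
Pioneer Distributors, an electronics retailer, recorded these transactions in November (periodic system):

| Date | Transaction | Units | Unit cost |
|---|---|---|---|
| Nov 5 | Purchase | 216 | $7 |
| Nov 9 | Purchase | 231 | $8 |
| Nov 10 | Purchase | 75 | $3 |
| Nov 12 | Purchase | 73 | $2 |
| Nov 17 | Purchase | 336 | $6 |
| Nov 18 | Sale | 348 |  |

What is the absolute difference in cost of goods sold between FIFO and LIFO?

$528

FIFO COGS: 216 @ $7 + 132 @ $8 = $2,568
LIFO COGS: 336 @ $6 + 12 @ $2 = $2,040
Difference = |$2,568 − $2,040| = $528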